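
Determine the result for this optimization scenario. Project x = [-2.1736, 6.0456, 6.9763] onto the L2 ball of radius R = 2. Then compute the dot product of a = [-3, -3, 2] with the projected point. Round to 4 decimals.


Step 1: Compute ||x|| (intermediates to 6 decimals).
||x|| = sqrt((-2.1736)^2 + 6.0456^2 + 6.9763^2) = 9.483806
Step 2: Project.
Since ||x|| > R, scale = R/||x|| = 2/9.483806 = 0.210886, proj(x) = scale * x
proj(x) = [-0.458382, 1.274932, 1.471204]
Step 3: Dot product.
a^T * proj(x) = -3*(-0.458382) - 3*1.274932 + 2*1.471204 = 0.4928


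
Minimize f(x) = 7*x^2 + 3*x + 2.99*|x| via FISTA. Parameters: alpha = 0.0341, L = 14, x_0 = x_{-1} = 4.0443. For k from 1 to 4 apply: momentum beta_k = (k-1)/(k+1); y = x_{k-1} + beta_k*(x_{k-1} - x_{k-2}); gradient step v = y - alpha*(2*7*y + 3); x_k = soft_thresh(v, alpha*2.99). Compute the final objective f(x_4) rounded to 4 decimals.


FISTA on f(x) = 7*x^2 + 3*x + 2.99*|x|
L = 14, alpha = 0.0341
Iteration 1: beta = 0.0, y = 4.0443 + 0.0*(4.0443 - 4.0443) = 4.0443
  grad(y) = 59.6202, v = y - alpha*grad = 2.0113
  prox(v) = soft_thresh(2.0113, 0.102) = 1.9093
Iteration 2: beta = 0.3333, y = 1.9093 + 0.3333*(1.9093 - 4.0443) = 1.1976
  grad(y) = 19.7667, v = y - alpha*grad = 0.5236
  prox(v) = soft_thresh(0.5236, 0.102) = 0.4216
Iteration 3: beta = 0.5, y = 0.4216 + 0.5*(0.4216 - 1.9093) = -0.3222
  grad(y) = -1.5111, v = y - alpha*grad = -0.2707
  prox(v) = soft_thresh(-0.2707, 0.102) = -0.1687
Iteration 4: beta = 0.6, y = -0.1687 + 0.6*(-0.1687 - 0.4216) = -0.5229
  grad(y) = -4.3212, v = y - alpha*grad = -0.3756
  prox(v) = soft_thresh(-0.3756, 0.102) = -0.2736
f(x_4) = 7*(-0.2736)^2 + 3*(-0.2736) + 2.99*|-0.2736| = 0.5214


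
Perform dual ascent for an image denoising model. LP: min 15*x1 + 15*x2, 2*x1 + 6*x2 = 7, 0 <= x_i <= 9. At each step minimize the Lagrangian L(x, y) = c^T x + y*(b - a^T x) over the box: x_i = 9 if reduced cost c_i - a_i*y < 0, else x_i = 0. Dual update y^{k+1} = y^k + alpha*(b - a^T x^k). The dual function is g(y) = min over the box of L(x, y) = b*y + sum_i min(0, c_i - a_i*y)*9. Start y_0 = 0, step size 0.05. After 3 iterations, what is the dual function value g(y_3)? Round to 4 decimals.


Dual ascent for LP: min 15*x1 + 15*x2, 2*x1 + 6*x2 = 7, 0 <= x_i <= 9
Step 1: y^k = 0.0, reduced costs: (15.0, 15.0)
  x^k = (0.0, 0.0), subgradient = b - a^T x = 7.0
  y^{k+1} = 0.0 + 0.05*7.0 = 0.35
Step 2: y^k = 0.35, reduced costs: (14.3, 12.9)
  x^k = (0.0, 0.0), subgradient = b - a^T x = 7.0
  y^{k+1} = 0.35 + 0.05*7.0 = 0.7
Step 3: y^k = 0.7, reduced costs: (13.6, 10.8)
  x^k = (0.0, 0.0), subgradient = b - a^T x = 7.0
  y^{k+1} = 0.7 + 0.05*7.0 = 1.05
Dual objective at y_3 = 1.05: reduced costs (12.9, 8.7), box minimizer x = (0.0, 0.0)
g(y_3) = b*y + (c1 - a1*y)*x1 + (c2 - a2*y)*x2 = 7*1.05 + 12.9*0.0 + 8.7*0.0 = 7.35 + 0.0 + 0.0 = 7.35


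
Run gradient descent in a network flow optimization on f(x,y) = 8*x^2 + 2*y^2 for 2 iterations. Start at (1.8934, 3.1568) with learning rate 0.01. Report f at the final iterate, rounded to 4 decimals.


Gradient descent on f(x,y) = 8*x^2 + 2*y^2.
Starting point: (1.8934, 3.1568), alpha = 0.01
Step 1: grad_x = 2*8*1.8934 = 30.2944, grad_y = 2*2*3.1568 = 12.6272
  x_1 = 1.8934 - 0.01*30.2944 = 1.5905
  y_1 = 3.1568 - 0.01*12.6272 = 3.0305
Step 2: grad_x = 2*8*1.5905 = 25.4473, grad_y = 2*2*3.0305 = 12.1221
  x_2 = 1.5905 - 0.01*25.4473 = 1.336
  y_2 = 3.0305 - 0.01*12.1221 = 2.9093
f(1.336, 2.9093) = 8*1.336^2 + 2*2.9093^2 = 31.2069


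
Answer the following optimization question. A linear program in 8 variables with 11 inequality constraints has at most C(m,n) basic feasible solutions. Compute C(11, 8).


Each vertex corresponds to some choice of n active constraints out of m, so the number of vertices is at most C(m, n) = m! / (n!(m-n)!).
m = 11, n = 8
Numerator: 11 * 10 * 9 * 8 * 7 * 6 * 5 * 4
Denominator: 8! = 40320
C(11, 8) = 165


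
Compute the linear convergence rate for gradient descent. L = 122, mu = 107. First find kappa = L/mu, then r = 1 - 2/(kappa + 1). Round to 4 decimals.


Step 1: Compute the condition number.
kappa = L/mu = 122/107 = 1.1402
Step 2: Compute the convergence rate.
r = 1 - 2/(kappa + 1) = 1 - 2*mu/(L + mu) = (L - mu)/(L + mu) = 15/229 = 0.0655


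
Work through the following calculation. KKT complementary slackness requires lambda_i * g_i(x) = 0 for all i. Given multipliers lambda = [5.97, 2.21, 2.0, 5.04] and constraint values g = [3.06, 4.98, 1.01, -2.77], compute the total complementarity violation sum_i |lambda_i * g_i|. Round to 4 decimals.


KKT complementary slackness check:
lambda_1 * g_1 = 5.97 * 3.06 = 18.2682
lambda_2 * g_2 = 2.21 * 4.98 = 11.0058
lambda_3 * g_3 = 2.0 * 1.01 = 2.02
lambda_4 * g_4 = 5.04 * -2.77 = -13.9608
Total violation = 18.2682 + 11.0058 + 2.02 + 13.9608 = 45.2548


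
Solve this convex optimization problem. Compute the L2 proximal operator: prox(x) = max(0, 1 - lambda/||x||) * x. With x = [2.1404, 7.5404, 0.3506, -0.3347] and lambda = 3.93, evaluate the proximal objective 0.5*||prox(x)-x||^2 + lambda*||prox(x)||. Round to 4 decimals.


Step 1: Compute ||x||.
||x|| = 7.8533
Step 2: Compute scaling factor.
scale = max(0, 1 - 3.93/7.8533) = 0.4996
Step 3: prox(x) = [1.0693, 3.767, 0.1751, -0.1672]
||prox(x)|| = 3.9233
Step 4: Proximal objective.
0.5*||prox-x||^2 = 7.7225
lambda*||prox|| = 15.4186
Total = 23.1409


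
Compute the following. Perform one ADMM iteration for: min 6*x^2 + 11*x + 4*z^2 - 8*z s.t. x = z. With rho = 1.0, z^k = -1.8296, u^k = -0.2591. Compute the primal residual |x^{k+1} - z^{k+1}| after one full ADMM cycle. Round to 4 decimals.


ADMM iteration with rho = 1.0, z^k = -1.8296, u^k = -0.2591
Step 1: x-update.
Minimize 6*x^2 + 11*x + (1.0/2)*(x + 1.8296 - 0.2591)^2
FOC: (2*6 + 1.0)*x = -11 + 1.0*(-1.8296 + 0.2591)
x^{k+1} = -0.967
Step 2: z-update.
Minimize 4*z^2 - 8*z + (1.0/2)*(-0.967 - z - 0.2591)^2
FOC: (2*4 + 1.0)*z = 8 + 1.0*(-0.967 - 0.2591)
z^{k+1} = 0.7527
Step 3: u-update.
u^{k+1} = -0.2591 - 0.967 - 0.7527 = -1.9787
Step 4: Primal residual = |-0.967 - 0.7527| = 1.7196


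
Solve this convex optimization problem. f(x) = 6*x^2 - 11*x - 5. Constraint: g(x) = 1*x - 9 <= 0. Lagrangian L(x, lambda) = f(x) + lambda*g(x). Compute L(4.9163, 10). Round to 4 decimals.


Step 1: Evaluate f(x).
f(4.9163) = 6*4.9163^2 - 11*4.9163 - 5 = 85.9407
Step 2: Evaluate g(x).
g(4.9163) = 1*4.9163 - 9 = -4.0837
Step 3: Compute Lagrangian.
L = 85.9407 + 10*-4.0837 = 45.1037


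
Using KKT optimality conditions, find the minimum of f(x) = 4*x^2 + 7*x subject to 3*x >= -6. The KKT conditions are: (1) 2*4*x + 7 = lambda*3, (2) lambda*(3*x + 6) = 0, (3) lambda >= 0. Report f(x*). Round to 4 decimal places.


Step 1: Try lambda = 0 (constraint inactive).
Stationarity: 2*4*x + 7 = 0
x* = -7/(2*4) = -0.875
Check constraint: 3*-0.875 = -2.625 >= -6 -- satisfied.
Step 2: Compute optimal value.
f(x*) = 4*(-0.875)^2 + 7*(-0.875) = -3.0625


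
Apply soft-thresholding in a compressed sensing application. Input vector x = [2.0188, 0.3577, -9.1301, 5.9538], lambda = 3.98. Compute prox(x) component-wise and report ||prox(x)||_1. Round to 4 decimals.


Soft-thresholding with lambda = 3.98:
prox(2.0188) = sign(2.0188)*max(|2.0188| - 3.98, 0) = 0.0
prox(0.3577) = sign(0.3577)*max(|0.3577| - 3.98, 0) = 0.0
prox(-9.1301) = sign(-9.1301)*max(|-9.1301| - 3.98, 0) = -5.1501
prox(5.9538) = sign(5.9538)*max(|5.9538| - 3.98, 0) = 1.9738
prox(x) = [0.0, 0.0, -5.1501, 1.9738]
||prox(x)||_1 = 0.0 + 0.0 + 5.1501 + 1.9738 = 7.1239


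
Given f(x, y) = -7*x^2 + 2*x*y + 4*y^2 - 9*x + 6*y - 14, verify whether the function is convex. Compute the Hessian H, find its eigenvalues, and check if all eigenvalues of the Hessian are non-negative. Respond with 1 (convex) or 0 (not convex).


The Hessian of f(x,y) = -7*x^2 + 2*x*y + 4*y^2 - 9*x + 6*y - 14 is:
H = [[-14, 2], [2, 8]]
Trace = -14 + 8 = -6
Determinant = -14*8 - (2)^2 = -116
Discriminant = (-6)^2 - 4*-116 = 500.0
Eigenvalues: lambda_1 = -14.1803, lambda_2 = 8.1803
The function is not convex.

0


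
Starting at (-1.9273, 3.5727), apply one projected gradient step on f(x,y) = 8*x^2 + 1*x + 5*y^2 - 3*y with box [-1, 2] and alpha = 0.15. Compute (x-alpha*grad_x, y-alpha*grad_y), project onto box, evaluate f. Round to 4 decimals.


Step 1: Compute gradient at (-1.9273, 3.5727).
grad_x = 2*8*-1.9273 + 1 = -29.8368
grad_y = 2*5*3.5727 - 3 = 32.727
Step 2: Gradient step.
x_raw = -1.9273 - 0.15*-29.8368 = 2.5482
y_raw = 3.5727 - 0.15*32.727 = -1.3364
Step 3: Project onto [-1, 2].
x_proj = clip(2.5482) = 2.0
y_proj = clip(-1.3364) = -1.0
Step 4: Evaluate f.
f(2.0, -1.0) = 42.0


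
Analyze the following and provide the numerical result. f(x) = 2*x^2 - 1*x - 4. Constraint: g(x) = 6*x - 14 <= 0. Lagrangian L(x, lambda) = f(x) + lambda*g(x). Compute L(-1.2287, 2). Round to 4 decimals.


Step 1: Evaluate f(x).
f(-1.2287) = 2*(-1.2287)^2 - 1*(-1.2287) - 4 = 0.2481
Step 2: Evaluate g(x).
g(-1.2287) = 6*-1.2287 - 14 = -21.3722
Step 3: Compute Lagrangian.
L = 0.2481 + 2*-21.3722 = -42.4963


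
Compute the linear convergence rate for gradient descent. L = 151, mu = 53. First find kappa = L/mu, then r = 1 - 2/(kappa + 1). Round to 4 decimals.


Step 1: Compute the condition number.
kappa = L/mu = 151/53 = 2.8491
Step 2: Compute the convergence rate.
r = 1 - 2/(kappa + 1) = 1 - 2*mu/(L + mu) = (L - mu)/(L + mu) = 98/204 = 0.4804


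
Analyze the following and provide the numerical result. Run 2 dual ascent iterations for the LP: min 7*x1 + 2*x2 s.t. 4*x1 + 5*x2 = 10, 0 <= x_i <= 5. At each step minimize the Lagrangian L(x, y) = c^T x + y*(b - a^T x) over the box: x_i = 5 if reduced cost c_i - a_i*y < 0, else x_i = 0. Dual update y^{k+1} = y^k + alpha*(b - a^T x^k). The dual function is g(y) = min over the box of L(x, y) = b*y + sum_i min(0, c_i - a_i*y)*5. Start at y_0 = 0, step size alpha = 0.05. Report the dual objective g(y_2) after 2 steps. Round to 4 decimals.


Dual ascent for LP: min 7*x1 + 2*x2, 4*x1 + 5*x2 = 10, 0 <= x_i <= 5
Step 1: y^k = 0.0, reduced costs: (7.0, 2.0)
  x^k = (0.0, 0.0), subgradient = b - a^T x = 10.0
  y^{k+1} = 0.0 + 0.05*10.0 = 0.5
Step 2: y^k = 0.5, reduced costs: (5.0, -0.5)
  x^k = (0.0, 5.0), subgradient = b - a^T x = -15.0
  y^{k+1} = 0.5 + 0.05*-15.0 = -0.25
Dual objective at y_2 = -0.25: reduced costs (8.0, 3.25), box minimizer x = (0.0, 0.0)
g(y_2) = b*y + (c1 - a1*y)*x1 + (c2 - a2*y)*x2 = 10*(-0.25) + 8.0*0.0 + 3.25*0.0 = -2.5 + 0.0 + 0.0 = -2.5


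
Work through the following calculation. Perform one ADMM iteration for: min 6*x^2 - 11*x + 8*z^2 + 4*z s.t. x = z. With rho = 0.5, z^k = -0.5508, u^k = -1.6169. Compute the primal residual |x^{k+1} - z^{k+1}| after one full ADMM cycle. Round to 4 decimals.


ADMM iteration with rho = 0.5, z^k = -0.5508, u^k = -1.6169
Step 1: x-update.
Minimize 6*x^2 - 11*x + (0.5/2)*(x + 0.5508 - 1.6169)^2
FOC: (2*6 + 0.5)*x = 11 + 0.5*(-0.5508 + 1.6169)
x^{k+1} = 0.9226
Step 2: z-update.
Minimize 8*z^2 + 4*z + (0.5/2)*(0.9226 - z - 1.6169)^2
FOC: (2*8 + 0.5)*z = -4 + 0.5*(0.9226 - 1.6169)
z^{k+1} = -0.2635
Step 3: u-update.
u^{k+1} = -1.6169 + 0.9226 + 0.2635 = -0.4308
Step 4: Primal residual = |0.9226 + 0.2635| = 1.1861


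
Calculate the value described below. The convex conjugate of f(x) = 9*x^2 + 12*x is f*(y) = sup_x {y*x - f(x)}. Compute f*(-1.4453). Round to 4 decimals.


f*(y) = sup_x {y*x - a*x^2 - b*x} = sup_x {(y-b)*x - a*x^2}
FOC: (y - b) - 2a*x = 0 => x* = (y - b)/(2a)
x* = (-1.4453 - 12)/(2*9) = -0.747
f*(-1.4453) = (y-b)^2/(4a) = (-1.4453 - 12)^2/(4*9)
= 180.7761/36 = 5.0216


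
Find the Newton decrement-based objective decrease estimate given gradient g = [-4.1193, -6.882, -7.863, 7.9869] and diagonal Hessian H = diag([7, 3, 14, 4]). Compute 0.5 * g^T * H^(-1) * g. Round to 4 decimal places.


Step 1: H is diagonal, so H^(-1) * g = [-0.5885, -2.294, -0.5616, 1.9967].
Step 2: g^T H^(-1) g = sum_i g_i^2 / H_ii
  = (-4.1193)^2/7 + (-6.882)^2/3 + (-7.863)^2/14 + (7.9869)^2/4
  = 2.4241 + 15.7873 + 4.4162 + 15.9476 = 38.5752
Step 3: Objective decrease = 0.5 * g^T H^(-1) g = 19.2876


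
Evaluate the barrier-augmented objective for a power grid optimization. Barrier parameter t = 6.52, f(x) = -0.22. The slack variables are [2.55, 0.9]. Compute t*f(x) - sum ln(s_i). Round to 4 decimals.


Step 1: Compute log-barrier.
ln values: [0.9361, -0.1054]
phi = -(0.9361 - 0.1054) = -0.8307
Step 2: Compute augmented objective.
t*f(x) = 6.52*-0.22 = -1.4344
Total = -1.4344 - 0.8307 = -2.2651


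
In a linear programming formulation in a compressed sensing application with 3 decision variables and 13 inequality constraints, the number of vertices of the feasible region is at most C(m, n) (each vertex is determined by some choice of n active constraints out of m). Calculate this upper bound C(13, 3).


Each vertex corresponds to some choice of n active constraints out of m, so the number of vertices is at most C(m, n) = m! / (n!(m-n)!).
m = 13, n = 3
Numerator: 13 * 12 * 11
Denominator: 3! = 6
C(13, 3) = 286


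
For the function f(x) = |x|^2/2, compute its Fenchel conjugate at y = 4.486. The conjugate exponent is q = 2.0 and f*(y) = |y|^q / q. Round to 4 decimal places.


The conjugate exponent q satisfies 1/p + 1/q = 1.
p = 2, so q = 2/(2 - 1) = 2.0
|y|^q = 4.486^2.0 = 20.1242
f*(4.486) = 20.1242 / 2.0 = 10.0621


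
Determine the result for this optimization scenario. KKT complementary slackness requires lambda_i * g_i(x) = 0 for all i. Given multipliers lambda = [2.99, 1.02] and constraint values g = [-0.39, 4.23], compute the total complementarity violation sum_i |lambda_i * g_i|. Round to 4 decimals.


KKT complementary slackness check:
lambda_1 * g_1 = 2.99 * -0.39 = -1.1661
lambda_2 * g_2 = 1.02 * 4.23 = 4.3146
Total violation = 1.1661 + 4.3146 = 5.4807


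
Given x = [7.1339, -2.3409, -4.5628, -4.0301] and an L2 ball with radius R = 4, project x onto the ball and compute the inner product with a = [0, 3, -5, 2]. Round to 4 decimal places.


Step 1: Compute ||x|| (intermediates to 6 decimals).
||x|| = sqrt(7.1339^2 + (-2.3409)^2 + (-4.5628)^2 + (-4.0301)^2) = 9.666085
Step 2: Project.
Since ||x|| > R, scale = R/||x|| = 4/9.666085 = 0.413818, proj(x) = scale * x
proj(x) = [2.952136, -0.968707, -1.888169, -1.667728]
Step 3: Dot product.
a^T * proj(x) = 0*2.952136 + 3*(-0.968707) - 5*(-1.888169) + 2*(-1.667728) = 3.1993


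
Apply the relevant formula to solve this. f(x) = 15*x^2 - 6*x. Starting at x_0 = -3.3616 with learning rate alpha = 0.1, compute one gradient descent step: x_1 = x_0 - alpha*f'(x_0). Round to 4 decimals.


We compute the gradient at x_0 and apply the update.
f'(x) = 30*x - 6
f'(-3.3616) = 30*-3.3616 - 6 = -106.848
x_1 = -3.3616 - 0.1*-106.848 = 7.3232


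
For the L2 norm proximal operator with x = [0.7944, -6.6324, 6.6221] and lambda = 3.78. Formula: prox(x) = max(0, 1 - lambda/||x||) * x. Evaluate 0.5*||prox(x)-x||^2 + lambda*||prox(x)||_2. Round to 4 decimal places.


Step 1: Compute ||x||.
||x|| = 9.406
Step 2: Compute scaling factor.
scale = max(0, 1 - 3.78/9.406) = 0.5981
Step 3: prox(x) = [0.4752, -3.967, 3.9609]
||prox(x)|| = 5.626
Step 4: Proximal objective.
0.5*||prox-x||^2 = 7.1442
lambda*||prox|| = 21.2663
Total = 28.4103


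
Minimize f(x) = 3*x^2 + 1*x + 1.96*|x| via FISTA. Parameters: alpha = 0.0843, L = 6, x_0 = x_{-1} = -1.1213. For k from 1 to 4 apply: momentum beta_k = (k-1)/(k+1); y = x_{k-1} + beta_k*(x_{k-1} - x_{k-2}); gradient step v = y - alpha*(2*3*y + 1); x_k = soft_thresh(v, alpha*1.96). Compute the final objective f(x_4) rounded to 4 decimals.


FISTA on f(x) = 3*x^2 + 1*x + 1.96*|x|
L = 6, alpha = 0.0843
Iteration 1: beta = 0.0, y = -1.1213 + 0.0*(-1.1213 + 1.1213) = -1.1213
  grad(y) = -5.7278, v = y - alpha*grad = -0.6384
  prox(v) = soft_thresh(-0.6384, 0.1652) = -0.4732
Iteration 2: beta = 0.3333, y = -0.4732 + 0.3333*(-0.4732 + 1.1213) = -0.2572
  grad(y) = -0.5431, v = y - alpha*grad = -0.2114
  prox(v) = soft_thresh(-0.2114, 0.1652) = -0.0462
Iteration 3: beta = 0.5, y = -0.0462 + 0.5*(-0.0462 + 0.4732) = 0.1673
  grad(y) = 2.0041, v = y - alpha*grad = -0.0016
  prox(v) = soft_thresh(-0.0016, 0.1652) = 0.0
Iteration 4: beta = 0.6, y = 0.0 + 0.6*(0.0 + 0.0462) = 0.0277
  grad(y) = 1.1662, v = y - alpha*grad = -0.0706
  prox(v) = soft_thresh(-0.0706, 0.1652) = 0.0
f(x_4) = 3*0.0^2 + 1*0.0 + 1.96*|0.0| = 0.0


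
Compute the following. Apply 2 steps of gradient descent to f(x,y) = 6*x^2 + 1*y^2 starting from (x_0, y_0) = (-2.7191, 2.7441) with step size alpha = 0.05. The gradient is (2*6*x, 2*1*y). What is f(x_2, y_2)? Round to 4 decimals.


Gradient descent on f(x,y) = 6*x^2 + 1*y^2.
Starting point: (-2.7191, 2.7441), alpha = 0.05
Step 1: grad_x = 2*6*-2.7191 = -32.6292, grad_y = 2*1*2.7441 = 5.4882
  x_1 = -2.7191 - 0.05*-32.6292 = -1.0876
  y_1 = 2.7441 - 0.05*5.4882 = 2.4697
Step 2: grad_x = 2*6*-1.0876 = -13.0517, grad_y = 2*1*2.4697 = 4.9394
  x_2 = -1.0876 - 0.05*-13.0517 = -0.4351
  y_2 = 2.4697 - 0.05*4.9394 = 2.2227
f(-0.4351, 2.2227) = 6*(-0.4351)^2 + 1*2.2227^2 = 6.0761


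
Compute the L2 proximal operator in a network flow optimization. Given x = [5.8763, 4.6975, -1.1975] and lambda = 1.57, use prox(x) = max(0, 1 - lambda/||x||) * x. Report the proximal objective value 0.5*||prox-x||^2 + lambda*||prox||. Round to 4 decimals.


Step 1: Compute ||x||.
||x|| = 7.6178
Step 2: Compute scaling factor.
scale = max(0, 1 - 1.57/7.6178) = 0.7939
Step 3: prox(x) = [4.6652, 3.7294, -0.9507]
||prox(x)|| = 6.0478
Step 4: Proximal objective.
0.5*||prox-x||^2 = 1.2325
lambda*||prox|| = 9.495
Total = 10.7276


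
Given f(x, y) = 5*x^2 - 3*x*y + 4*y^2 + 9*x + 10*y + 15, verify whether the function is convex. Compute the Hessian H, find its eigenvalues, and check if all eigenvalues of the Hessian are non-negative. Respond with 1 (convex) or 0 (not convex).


The Hessian of f(x,y) = 5*x^2 - 3*x*y + 4*y^2 + 9*x + 10*y + 15 is:
H = [[10, -3], [-3, 8]]
Trace = 10 + 8 = 18
Determinant = 10*8 - (-3)^2 = 71
Discriminant = (18)^2 - 4*71 = 40.0
Eigenvalues: lambda_1 = 5.8377, lambda_2 = 12.1623
The function is convex.

1


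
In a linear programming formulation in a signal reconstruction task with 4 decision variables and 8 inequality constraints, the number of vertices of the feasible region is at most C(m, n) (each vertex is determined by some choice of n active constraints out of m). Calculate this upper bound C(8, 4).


Each vertex corresponds to some choice of n active constraints out of m, so the number of vertices is at most C(m, n) = m! / (n!(m-n)!).
m = 8, n = 4
Numerator: 8 * 7 * 6 * 5
Denominator: 4! = 24
C(8, 4) = 70


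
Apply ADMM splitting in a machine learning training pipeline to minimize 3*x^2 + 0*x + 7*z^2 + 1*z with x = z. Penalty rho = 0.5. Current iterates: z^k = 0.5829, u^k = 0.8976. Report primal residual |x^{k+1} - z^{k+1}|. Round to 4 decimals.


ADMM iteration with rho = 0.5, z^k = 0.5829, u^k = 0.8976
Step 1: x-update.
Minimize 3*x^2 + 0*x + (0.5/2)*(x - 0.5829 + 0.8976)^2
FOC: (2*3 + 0.5)*x = 0 + 0.5*(0.5829 - 0.8976)
x^{k+1} = -0.0242
Step 2: z-update.
Minimize 7*z^2 + 1*z + (0.5/2)*(-0.0242 - z + 0.8976)^2
FOC: (2*7 + 0.5)*z = -1 + 0.5*(-0.0242 + 0.8976)
z^{k+1} = -0.0388
Step 3: u-update.
u^{k+1} = 0.8976 - 0.0242 + 0.0388 = 0.9122
Step 4: Primal residual = |-0.0242 + 0.0388| = 0.0146


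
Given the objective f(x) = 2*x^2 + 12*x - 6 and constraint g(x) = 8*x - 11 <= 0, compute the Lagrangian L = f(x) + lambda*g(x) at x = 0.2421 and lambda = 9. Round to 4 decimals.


Step 1: Evaluate f(x).
f(0.2421) = 2*0.2421^2 + 12*0.2421 - 6 = -2.9776
Step 2: Evaluate g(x).
g(0.2421) = 8*0.2421 - 11 = -9.0632
Step 3: Compute Lagrangian.
L = -2.9776 + 9*-9.0632 = -84.5464


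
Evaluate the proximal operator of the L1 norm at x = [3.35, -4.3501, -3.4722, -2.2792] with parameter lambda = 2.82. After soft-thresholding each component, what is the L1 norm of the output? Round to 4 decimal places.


Soft-thresholding with lambda = 2.82:
prox(3.35) = sign(3.35)*max(|3.35| - 2.82, 0) = 0.53
prox(-4.3501) = sign(-4.3501)*max(|-4.3501| - 2.82, 0) = -1.5301
prox(-3.4722) = sign(-3.4722)*max(|-3.4722| - 2.82, 0) = -0.6522
prox(-2.2792) = sign(-2.2792)*max(|-2.2792| - 2.82, 0) = 0.0
prox(x) = [0.53, -1.5301, -0.6522, 0.0]
||prox(x)||_1 = 0.53 + 1.5301 + 0.6522 + 0.0 = 2.7123


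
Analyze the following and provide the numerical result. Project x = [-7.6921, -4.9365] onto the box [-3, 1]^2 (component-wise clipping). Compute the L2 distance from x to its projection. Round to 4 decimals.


Project each component onto [-3, 1].
clip(-7.6921) = -3.0, clip(-4.9365) = -3.0
Projection = [-3.0, -3.0]
Squared diffs: [22.0158, 3.75]
Distance = sqrt(25.7658) = 5.076


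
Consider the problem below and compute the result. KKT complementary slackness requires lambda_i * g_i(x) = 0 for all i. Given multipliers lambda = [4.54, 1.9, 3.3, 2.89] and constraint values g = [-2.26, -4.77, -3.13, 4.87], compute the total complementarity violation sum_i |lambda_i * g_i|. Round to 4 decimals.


KKT complementary slackness check:
lambda_1 * g_1 = 4.54 * -2.26 = -10.2604
lambda_2 * g_2 = 1.9 * -4.77 = -9.063
lambda_3 * g_3 = 3.3 * -3.13 = -10.329
lambda_4 * g_4 = 2.89 * 4.87 = 14.0743
Total violation = 10.2604 + 9.063 + 10.329 + 14.0743 = 43.7267


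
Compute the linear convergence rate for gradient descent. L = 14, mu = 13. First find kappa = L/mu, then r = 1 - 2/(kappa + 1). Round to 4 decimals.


Step 1: Compute the condition number.
kappa = L/mu = 14/13 = 1.0769
Step 2: Compute the convergence rate.
r = 1 - 2/(kappa + 1) = 1 - 2*mu/(L + mu) = (L - mu)/(L + mu) = 1/27 = 0.037


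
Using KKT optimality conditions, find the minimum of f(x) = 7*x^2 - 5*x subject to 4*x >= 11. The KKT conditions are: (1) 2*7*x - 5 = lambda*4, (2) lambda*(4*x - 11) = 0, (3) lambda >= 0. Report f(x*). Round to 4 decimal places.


Step 1: Try lambda = 0 (constraint inactive).
x_unc = 5/(2*7) = 0.3571
Check: 4*0.3571 = 1.4284 < 11 -- violated!
Step 2: Constraint must be active: 4*x = 11
x* = 11/4 = 2.75
lambda = (2*7*2.75 - 5)/4 = 8.375
Step 3: Compute optimal value.
f(x*) = 7*2.75^2 - 5*2.75 = 39.1875


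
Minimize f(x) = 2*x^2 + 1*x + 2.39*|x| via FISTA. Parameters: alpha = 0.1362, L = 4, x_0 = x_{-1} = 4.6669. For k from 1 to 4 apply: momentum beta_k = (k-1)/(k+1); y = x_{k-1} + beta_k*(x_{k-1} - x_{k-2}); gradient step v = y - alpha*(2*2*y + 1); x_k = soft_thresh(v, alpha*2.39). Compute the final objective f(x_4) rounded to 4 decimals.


FISTA on f(x) = 2*x^2 + 1*x + 2.39*|x|
L = 4, alpha = 0.1362
Iteration 1: beta = 0.0, y = 4.6669 + 0.0*(4.6669 - 4.6669) = 4.6669
  grad(y) = 19.6676, v = y - alpha*grad = 1.9882
  prox(v) = soft_thresh(1.9882, 0.3255) = 1.6627
Iteration 2: beta = 0.3333, y = 1.6627 + 0.3333*(1.6627 - 4.6669) = 0.6612
  grad(y) = 3.645, v = y - alpha*grad = 0.1648
  prox(v) = soft_thresh(0.1648, 0.3255) = 0.0
Iteration 3: beta = 0.5, y = 0.0 + 0.5*(0.0 - 1.6627) = -0.8313
  grad(y) = -2.3253, v = y - alpha*grad = -0.5146
  prox(v) = soft_thresh(-0.5146, 0.3255) = -0.1891
Iteration 4: beta = 0.6, y = -0.1891 + 0.6*(-0.1891 - 0.0) = -0.3026
  grad(y) = -0.2103, v = y - alpha*grad = -0.2739
  prox(v) = soft_thresh(-0.2739, 0.3255) = 0.0
f(x_4) = 2*0.0^2 + 1*0.0 + 2.39*|0.0| = 0.0


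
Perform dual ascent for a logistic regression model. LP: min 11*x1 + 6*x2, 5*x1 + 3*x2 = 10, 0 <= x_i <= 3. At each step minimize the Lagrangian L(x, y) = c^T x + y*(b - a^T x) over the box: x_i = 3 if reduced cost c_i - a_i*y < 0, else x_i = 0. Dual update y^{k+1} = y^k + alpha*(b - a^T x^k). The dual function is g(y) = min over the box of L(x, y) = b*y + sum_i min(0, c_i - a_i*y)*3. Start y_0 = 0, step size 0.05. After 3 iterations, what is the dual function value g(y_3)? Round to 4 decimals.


Dual ascent for LP: min 11*x1 + 6*x2, 5*x1 + 3*x2 = 10, 0 <= x_i <= 3
Step 1: y^k = 0.0, reduced costs: (11.0, 6.0)
  x^k = (0.0, 0.0), subgradient = b - a^T x = 10.0
  y^{k+1} = 0.0 + 0.05*10.0 = 0.5
Step 2: y^k = 0.5, reduced costs: (8.5, 4.5)
  x^k = (0.0, 0.0), subgradient = b - a^T x = 10.0
  y^{k+1} = 0.5 + 0.05*10.0 = 1.0
Step 3: y^k = 1.0, reduced costs: (6.0, 3.0)
  x^k = (0.0, 0.0), subgradient = b - a^T x = 10.0
  y^{k+1} = 1.0 + 0.05*10.0 = 1.5
Dual objective at y_3 = 1.5: reduced costs (3.5, 1.5), box minimizer x = (0.0, 0.0)
g(y_3) = b*y + (c1 - a1*y)*x1 + (c2 - a2*y)*x2 = 10*1.5 + 3.5*0.0 + 1.5*0.0 = 15.0 + 0.0 + 0.0 = 15.0


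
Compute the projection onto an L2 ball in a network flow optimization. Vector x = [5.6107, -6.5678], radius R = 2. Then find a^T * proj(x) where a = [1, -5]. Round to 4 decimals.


Step 1: Compute ||x|| (intermediates to 6 decimals).
||x|| = sqrt(5.6107^2 + (-6.5678)^2) = 8.638053
Step 2: Project.
Since ||x|| > R, scale = R/||x|| = 2/8.638053 = 0.231534, proj(x) = scale * x
proj(x) = [1.299068, -1.520669]
Step 3: Dot product.
a^T * proj(x) = 1*1.299068 - 5*(-1.520669) = 8.9024


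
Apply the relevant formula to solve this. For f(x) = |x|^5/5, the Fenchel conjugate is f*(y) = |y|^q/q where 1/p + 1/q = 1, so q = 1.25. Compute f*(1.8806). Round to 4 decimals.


The conjugate exponent q satisfies 1/p + 1/q = 1.
p = 5, so q = 5/(5 - 1) = 1.25
|y|^q = 1.8806^1.25 = 2.2023
f*(1.8806) = 2.2023 / 1.25 = 1.7618


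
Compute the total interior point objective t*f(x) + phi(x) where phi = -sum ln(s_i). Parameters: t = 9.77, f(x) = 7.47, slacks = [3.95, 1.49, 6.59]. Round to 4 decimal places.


Step 1: Compute log-barrier.
ln values: [1.3737, 0.3988, 1.8856]
phi = -(1.3737 + 0.3988 + 1.8856) = -3.658
Step 2: Compute augmented objective.
t*f(x) = 9.77*7.47 = 72.9819
Total = 72.9819 - 3.658 = 69.3239


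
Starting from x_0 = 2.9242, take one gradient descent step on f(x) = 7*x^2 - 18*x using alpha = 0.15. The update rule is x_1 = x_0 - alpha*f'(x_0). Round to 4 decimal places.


We compute the gradient at x_0 and apply the update.
f'(x) = 14*x - 18
f'(2.9242) = 14*2.9242 - 18 = 22.9388
x_1 = 2.9242 - 0.15*22.9388 = -0.5166


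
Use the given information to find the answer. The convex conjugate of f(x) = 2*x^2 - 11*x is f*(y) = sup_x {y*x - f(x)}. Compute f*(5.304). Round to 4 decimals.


f*(y) = sup_x {y*x - a*x^2 - b*x} = sup_x {(y-b)*x - a*x^2}
FOC: (y - b) - 2a*x = 0 => x* = (y - b)/(2a)
x* = (5.304 + 11)/(2*2) = 4.076
f*(5.304) = (y-b)^2/(4a) = (5.304 + 11)^2/(4*2)
= 265.8204/8 = 33.2276


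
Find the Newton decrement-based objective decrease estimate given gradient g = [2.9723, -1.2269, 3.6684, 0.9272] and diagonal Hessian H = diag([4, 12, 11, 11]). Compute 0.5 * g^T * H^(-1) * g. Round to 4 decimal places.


Step 1: H is diagonal, so H^(-1) * g = [0.7431, -0.1022, 0.3335, 0.0843].
Step 2: g^T H^(-1) g = sum_i g_i^2 / H_ii
  = (2.9723)^2/4 + (-1.2269)^2/12 + (3.6684)^2/11 + (0.9272)^2/11
  = 2.2086 + 0.1254 + 1.2234 + 0.0782 = 3.6356
Step 3: Objective decrease = 0.5 * g^T H^(-1) g = 1.8178


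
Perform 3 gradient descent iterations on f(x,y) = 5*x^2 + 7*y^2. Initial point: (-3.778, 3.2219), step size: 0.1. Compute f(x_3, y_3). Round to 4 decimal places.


Gradient descent on f(x,y) = 5*x^2 + 7*y^2.
Starting point: (-3.778, 3.2219), alpha = 0.1
Step 1: grad_x = 2*5*-3.778 = -37.78, grad_y = 2*7*3.2219 = 45.1066
  x_1 = -3.778 - 0.1*-37.78 = 0.0
  y_1 = 3.2219 - 0.1*45.1066 = -1.2888
Step 2: grad_x = 2*5*0.0 = 0.0, grad_y = 2*7*-1.2888 = -18.0426
  x_2 = 0.0 - 0.1*0.0 = 0.0
  y_2 = -1.2888 - 0.1*-18.0426 = 0.5155
Step 3: grad_x = 2*5*0.0 = 0.0, grad_y = 2*7*0.5155 = 7.2171
  x_3 = 0.0 - 0.1*0.0 = 0.0
  y_3 = 0.5155 - 0.1*7.2171 = -0.2062
f(0.0, -0.2062) = 5*0.0^2 + 7*(-0.2062)^2 = 0.2976


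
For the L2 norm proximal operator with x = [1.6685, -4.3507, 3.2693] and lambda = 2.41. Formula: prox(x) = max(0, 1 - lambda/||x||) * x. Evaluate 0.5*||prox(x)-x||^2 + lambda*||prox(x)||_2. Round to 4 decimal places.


Step 1: Compute ||x||.
||x|| = 5.6922
Step 2: Compute scaling factor.
scale = max(0, 1 - 2.41/5.6922) = 0.5766
Step 3: prox(x) = [0.9621, -2.5087, 1.8851]
||prox(x)|| = 3.2822
Step 4: Proximal objective.
0.5*||prox-x||^2 = 2.9041
lambda*||prox|| = 7.9101
Total = 10.8141


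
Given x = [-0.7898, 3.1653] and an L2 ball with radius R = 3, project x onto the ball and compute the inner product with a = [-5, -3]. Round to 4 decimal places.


Step 1: Compute ||x|| (intermediates to 6 decimals).
||x|| = sqrt((-0.7898)^2 + 3.1653^2) = 3.262347
Step 2: Project.
Since ||x|| > R, scale = R/||x|| = 3/3.262347 = 0.919583, proj(x) = scale * x
proj(x) = [-0.726287, 2.910756]
Step 3: Dot product.
a^T * proj(x) = -5*(-0.726287) - 3*2.910756 = -5.1008


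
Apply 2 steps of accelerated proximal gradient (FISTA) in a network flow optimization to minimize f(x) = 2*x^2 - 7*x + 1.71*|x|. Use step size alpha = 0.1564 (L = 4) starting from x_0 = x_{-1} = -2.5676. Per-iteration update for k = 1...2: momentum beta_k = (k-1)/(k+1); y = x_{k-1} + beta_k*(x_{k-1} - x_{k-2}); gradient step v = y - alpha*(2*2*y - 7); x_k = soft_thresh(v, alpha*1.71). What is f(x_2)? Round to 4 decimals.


FISTA on f(x) = 2*x^2 - 7*x + 1.71*|x|
L = 4, alpha = 0.1564
Iteration 1: beta = 0.0, y = -2.5676 + 0.0*(-2.5676 + 2.5676) = -2.5676
  grad(y) = -17.2704, v = y - alpha*grad = 0.1335
  prox(v) = soft_thresh(0.1335, 0.2674) = 0.0
Iteration 2: beta = 0.3333, y = 0.0 + 0.3333*(0.0 + 2.5676) = 0.8559
  grad(y) = -3.5765, v = y - alpha*grad = 1.4152
  prox(v) = soft_thresh(1.4152, 0.2674) = 1.1478
f(x_2) = 2*1.1478^2 - 7*1.1478 + 1.71*|1.1478| = -3.437


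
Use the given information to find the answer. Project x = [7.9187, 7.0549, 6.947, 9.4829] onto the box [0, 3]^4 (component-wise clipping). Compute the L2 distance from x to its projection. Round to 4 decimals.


Project each component onto [0, 3].
clip(7.9187) = 3.0, clip(7.0549) = 3.0, clip(6.947) = 3.0, clip(9.4829) = 3.0
Projection = [3.0, 3.0, 3.0, 3.0]
Squared diffs: [24.1936, 16.4422, 15.5788, 42.028]
Distance = sqrt(98.2426) = 9.9117


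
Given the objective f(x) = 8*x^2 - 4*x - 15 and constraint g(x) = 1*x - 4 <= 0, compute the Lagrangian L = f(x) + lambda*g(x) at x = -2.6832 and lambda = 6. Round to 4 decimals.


Step 1: Evaluate f(x).
f(-2.6832) = 8*(-2.6832)^2 - 4*(-2.6832) - 15 = 53.3293
Step 2: Evaluate g(x).
g(-2.6832) = 1*-2.6832 - 4 = -6.6832
Step 3: Compute Lagrangian.
L = 53.3293 + 6*-6.6832 = 13.2301


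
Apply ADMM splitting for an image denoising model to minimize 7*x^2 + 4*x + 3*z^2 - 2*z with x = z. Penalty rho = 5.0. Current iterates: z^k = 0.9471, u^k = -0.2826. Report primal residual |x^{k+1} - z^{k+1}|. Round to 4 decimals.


ADMM iteration with rho = 5.0, z^k = 0.9471, u^k = -0.2826
Step 1: x-update.
Minimize 7*x^2 + 4*x + (5.0/2)*(x - 0.9471 - 0.2826)^2
FOC: (2*7 + 5.0)*x = -4 + 5.0*(0.9471 + 0.2826)
x^{k+1} = 0.1131
Step 2: z-update.
Minimize 3*z^2 - 2*z + (5.0/2)*(0.1131 - z - 0.2826)^2
FOC: (2*3 + 5.0)*z = 2 + 5.0*(0.1131 - 0.2826)
z^{k+1} = 0.1048
Step 3: u-update.
u^{k+1} = -0.2826 + 0.1131 - 0.1048 = -0.2743
Step 4: Primal residual = |0.1131 - 0.1048| = 0.0083


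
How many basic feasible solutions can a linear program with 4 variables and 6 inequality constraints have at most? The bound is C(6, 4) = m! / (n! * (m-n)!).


Each vertex corresponds to some choice of n active constraints out of m, so the number of vertices is at most C(m, n) = m! / (n!(m-n)!).
m = 6, n = 4
Numerator: 6 * 5 * 4 * 3
Denominator: 4! = 24
C(6, 4) = 15


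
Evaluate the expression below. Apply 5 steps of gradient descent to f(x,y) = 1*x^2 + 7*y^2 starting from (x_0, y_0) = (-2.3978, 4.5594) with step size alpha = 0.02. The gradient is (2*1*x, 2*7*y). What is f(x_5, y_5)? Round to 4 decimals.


Gradient descent on f(x,y) = 1*x^2 + 7*y^2.
Starting point: (-2.3978, 4.5594), alpha = 0.02
Step 1: grad_x = 2*1*-2.3978 = -4.7956, grad_y = 2*7*4.5594 = 63.8316
  x_1 = -2.3978 - 0.02*-4.7956 = -2.3019
  y_1 = 4.5594 - 0.02*63.8316 = 3.2828
Step 2: grad_x = 2*1*-2.3019 = -4.6038, grad_y = 2*7*3.2828 = 45.9588
  x_2 = -2.3019 - 0.02*-4.6038 = -2.2098
  y_2 = 3.2828 - 0.02*45.9588 = 2.3636
Step 3: grad_x = 2*1*-2.2098 = -4.4196, grad_y = 2*7*2.3636 = 33.0903
  x_3 = -2.2098 - 0.02*-4.4196 = -2.1214
  y_3 = 2.3636 - 0.02*33.0903 = 1.7018
Step 4: grad_x = 2*1*-2.1214 = -4.2428, grad_y = 2*7*1.7018 = 23.825
  x_4 = -2.1214 - 0.02*-4.2428 = -2.0366
  y_4 = 1.7018 - 0.02*23.825 = 1.2253
Step 5: grad_x = 2*1*-2.0366 = -4.0731, grad_y = 2*7*1.2253 = 17.154
  x_5 = -2.0366 - 0.02*-4.0731 = -1.9551
  y_5 = 1.2253 - 0.02*17.154 = 0.8822
f(-1.9551, 0.8822) = 1*(-1.9551)^2 + 7*0.8822^2 = 9.2704


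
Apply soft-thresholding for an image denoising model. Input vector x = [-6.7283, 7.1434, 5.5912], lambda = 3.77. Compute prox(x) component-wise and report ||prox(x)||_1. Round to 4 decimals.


Soft-thresholding with lambda = 3.77:
prox(-6.7283) = sign(-6.7283)*max(|-6.7283| - 3.77, 0) = -2.9583
prox(7.1434) = sign(7.1434)*max(|7.1434| - 3.77, 0) = 3.3734
prox(5.5912) = sign(5.5912)*max(|5.5912| - 3.77, 0) = 1.8212
prox(x) = [-2.9583, 3.3734, 1.8212]
||prox(x)||_1 = 2.9583 + 3.3734 + 1.8212 = 8.1529


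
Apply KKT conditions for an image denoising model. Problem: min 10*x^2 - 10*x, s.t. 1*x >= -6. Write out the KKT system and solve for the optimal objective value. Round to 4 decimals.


Step 1: Try lambda = 0 (constraint inactive).
Stationarity: 2*10*x - 10 = 0
x* = 10/(2*10) = 0.5
Check constraint: 1*0.5 = 0.5 >= -6 -- satisfied.
Step 2: Compute optimal value.
f(x*) = 10*0.5^2 - 10*0.5 = -2.5


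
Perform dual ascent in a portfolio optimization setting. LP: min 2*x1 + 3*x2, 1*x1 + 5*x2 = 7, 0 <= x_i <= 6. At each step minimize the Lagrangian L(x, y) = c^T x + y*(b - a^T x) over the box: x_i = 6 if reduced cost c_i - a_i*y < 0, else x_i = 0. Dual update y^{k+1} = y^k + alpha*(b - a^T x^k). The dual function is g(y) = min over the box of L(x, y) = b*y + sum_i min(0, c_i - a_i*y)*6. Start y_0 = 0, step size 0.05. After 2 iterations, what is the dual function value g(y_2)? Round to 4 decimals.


Dual ascent for LP: min 2*x1 + 3*x2, 1*x1 + 5*x2 = 7, 0 <= x_i <= 6
Step 1: y^k = 0.0, reduced costs: (2.0, 3.0)
  x^k = (0.0, 0.0), subgradient = b - a^T x = 7.0
  y^{k+1} = 0.0 + 0.05*7.0 = 0.35
Step 2: y^k = 0.35, reduced costs: (1.65, 1.25)
  x^k = (0.0, 0.0), subgradient = b - a^T x = 7.0
  y^{k+1} = 0.35 + 0.05*7.0 = 0.7
Dual objective at y_2 = 0.7: reduced costs (1.3, -0.5), box minimizer x = (0.0, 6.0)
g(y_2) = b*y + (c1 - a1*y)*x1 + (c2 - a2*y)*x2 = 7*0.7 + 1.3*0.0 + (-0.5)*6.0 = 4.9 + 0.0 - 3.0 = 1.9


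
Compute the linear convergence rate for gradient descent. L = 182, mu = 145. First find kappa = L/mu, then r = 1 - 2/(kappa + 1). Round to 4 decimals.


Step 1: Compute the condition number.
kappa = L/mu = 182/145 = 1.2552
Step 2: Compute the convergence rate.
r = 1 - 2/(kappa + 1) = 1 - 2*mu/(L + mu) = (L - mu)/(L + mu) = 37/327 = 0.1131


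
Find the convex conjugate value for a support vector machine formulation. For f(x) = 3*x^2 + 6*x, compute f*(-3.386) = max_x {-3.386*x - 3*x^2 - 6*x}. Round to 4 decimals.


f*(y) = sup_x {y*x - a*x^2 - b*x} = sup_x {(y-b)*x - a*x^2}
FOC: (y - b) - 2a*x = 0 => x* = (y - b)/(2a)
x* = (-3.386 - 6)/(2*3) = -1.5643
f*(-3.386) = (y-b)^2/(4a) = (-3.386 - 6)^2/(4*3)
= 88.097/12 = 7.3414


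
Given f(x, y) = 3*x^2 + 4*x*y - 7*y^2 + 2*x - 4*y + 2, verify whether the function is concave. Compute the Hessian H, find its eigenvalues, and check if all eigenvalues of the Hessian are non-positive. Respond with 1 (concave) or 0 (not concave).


The Hessian of f(x,y) = 3*x^2 + 4*x*y - 7*y^2 + 2*x - 4*y + 2 is:
H = [[6, 4], [4, -14]]
Trace = 6 - 14 = -8
Determinant = 6*-14 - (4)^2 = -100
Discriminant = (-8)^2 - 4*-100 = 464.0
Eigenvalues: lambda_1 = -14.7703, lambda_2 = 6.7703
The function is not concave.

0


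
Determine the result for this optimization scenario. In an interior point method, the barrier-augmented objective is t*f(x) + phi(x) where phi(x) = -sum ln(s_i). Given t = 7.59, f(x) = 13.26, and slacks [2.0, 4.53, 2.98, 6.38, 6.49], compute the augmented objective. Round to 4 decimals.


Step 1: Compute log-barrier.
ln values: [0.6931, 1.5107, 1.0919, 1.8532, 1.8703]
phi = -(0.6931 + 1.5107 + 1.0919 + 1.8532 + 1.8703) = -7.0192
Step 2: Compute augmented objective.
t*f(x) = 7.59*13.26 = 100.6434
Total = 100.6434 - 7.0192 = 93.6242


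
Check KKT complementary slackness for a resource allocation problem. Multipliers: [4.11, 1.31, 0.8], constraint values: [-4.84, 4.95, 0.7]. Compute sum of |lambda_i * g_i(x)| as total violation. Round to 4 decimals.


KKT complementary slackness check:
lambda_1 * g_1 = 4.11 * -4.84 = -19.8924
lambda_2 * g_2 = 1.31 * 4.95 = 6.4845
lambda_3 * g_3 = 0.8 * 0.7 = 0.56
Total violation = 19.8924 + 6.4845 + 0.56 = 26.9369


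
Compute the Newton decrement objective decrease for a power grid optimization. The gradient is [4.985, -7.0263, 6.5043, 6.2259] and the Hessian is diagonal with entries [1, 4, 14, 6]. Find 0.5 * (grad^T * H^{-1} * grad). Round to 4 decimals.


Step 1: H is diagonal, so H^(-1) * g = [4.985, -1.7566, 0.4646, 1.0377].
Step 2: g^T H^(-1) g = sum_i g_i^2 / H_ii
  = (4.985)^2/1 + (-7.0263)^2/4 + (6.5043)^2/14 + (6.2259)^2/6
  = 24.8502 + 12.3422 + 3.0219 + 6.4603 = 46.6746
Step 3: Objective decrease = 0.5 * g^T H^(-1) g = 23.3373


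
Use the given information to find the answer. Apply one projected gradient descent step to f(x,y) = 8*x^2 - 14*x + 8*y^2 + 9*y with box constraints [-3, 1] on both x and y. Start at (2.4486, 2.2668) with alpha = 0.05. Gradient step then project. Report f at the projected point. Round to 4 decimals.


Step 1: Compute gradient at (2.4486, 2.2668).
grad_x = 2*8*2.4486 - 14 = 25.1776
grad_y = 2*8*2.2668 + 9 = 45.2688
Step 2: Gradient step.
x_raw = 2.4486 - 0.05*25.1776 = 1.1897
y_raw = 2.2668 - 0.05*45.2688 = 0.0034
Step 3: Project onto [-3, 1].
x_proj = clip(1.1897) = 1.0
y_proj = clip(0.0034) = 0.0034
Step 4: Evaluate f.
f(1.0, 0.0034) = -5.9697


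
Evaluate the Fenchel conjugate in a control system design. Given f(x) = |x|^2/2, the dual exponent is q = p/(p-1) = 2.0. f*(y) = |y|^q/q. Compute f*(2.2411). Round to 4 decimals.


The conjugate exponent q satisfies 1/p + 1/q = 1.
p = 2, so q = 2/(2 - 1) = 2.0
|y|^q = 2.2411^2.0 = 5.0225
f*(2.2411) = 5.0225 / 2.0 = 2.5113


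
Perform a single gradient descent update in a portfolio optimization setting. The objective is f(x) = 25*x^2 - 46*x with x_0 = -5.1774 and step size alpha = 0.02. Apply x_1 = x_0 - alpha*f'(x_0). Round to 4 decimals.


We compute the gradient at x_0 and apply the update.
f'(x) = 50*x - 46
f'(-5.1774) = 50*-5.1774 - 46 = -304.87
x_1 = -5.1774 - 0.02*-304.87 = 0.92


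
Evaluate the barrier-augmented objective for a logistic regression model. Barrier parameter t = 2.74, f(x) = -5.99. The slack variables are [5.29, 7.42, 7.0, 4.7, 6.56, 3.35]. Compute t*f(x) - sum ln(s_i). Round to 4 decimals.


Step 1: Compute log-barrier.
ln values: [1.6658, 2.0042, 1.9459, 1.5476, 1.881, 1.209]
phi = -(1.6658 + 2.0042 + 1.9459 + 1.5476 + 1.881 + 1.209) = -10.2534
Step 2: Compute augmented objective.
t*f(x) = 2.74*-5.99 = -16.4126
Total = -16.4126 - 10.2534 = -26.666


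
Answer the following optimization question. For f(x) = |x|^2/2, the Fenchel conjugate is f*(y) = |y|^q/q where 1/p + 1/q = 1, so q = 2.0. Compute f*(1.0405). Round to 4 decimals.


The conjugate exponent q satisfies 1/p + 1/q = 1.
p = 2, so q = 2/(2 - 1) = 2.0
|y|^q = 1.0405^2.0 = 1.0826
f*(1.0405) = 1.0826 / 2.0 = 0.5413


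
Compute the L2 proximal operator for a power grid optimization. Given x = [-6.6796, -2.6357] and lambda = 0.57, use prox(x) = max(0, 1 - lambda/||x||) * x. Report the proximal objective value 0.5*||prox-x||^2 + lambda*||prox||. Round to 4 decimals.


Step 1: Compute ||x||.
||x|| = 7.1808
Step 2: Compute scaling factor.
scale = max(0, 1 - 0.57/7.1808) = 0.9206
Step 3: prox(x) = [-6.1494, -2.4265]
||prox(x)|| = 6.6108
Step 4: Proximal objective.
0.5*||prox-x||^2 = 0.1625
lambda*||prox|| = 3.7682
Total = 3.9306


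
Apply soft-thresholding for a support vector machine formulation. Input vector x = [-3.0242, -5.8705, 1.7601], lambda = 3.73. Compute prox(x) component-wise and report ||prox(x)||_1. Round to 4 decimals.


Soft-thresholding with lambda = 3.73:
prox(-3.0242) = sign(-3.0242)*max(|-3.0242| - 3.73, 0) = 0.0
prox(-5.8705) = sign(-5.8705)*max(|-5.8705| - 3.73, 0) = -2.1405
prox(1.7601) = sign(1.7601)*max(|1.7601| - 3.73, 0) = 0.0
prox(x) = [0.0, -2.1405, 0.0]
||prox(x)||_1 = 0.0 + 2.1405 + 0.0 = 2.1405
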